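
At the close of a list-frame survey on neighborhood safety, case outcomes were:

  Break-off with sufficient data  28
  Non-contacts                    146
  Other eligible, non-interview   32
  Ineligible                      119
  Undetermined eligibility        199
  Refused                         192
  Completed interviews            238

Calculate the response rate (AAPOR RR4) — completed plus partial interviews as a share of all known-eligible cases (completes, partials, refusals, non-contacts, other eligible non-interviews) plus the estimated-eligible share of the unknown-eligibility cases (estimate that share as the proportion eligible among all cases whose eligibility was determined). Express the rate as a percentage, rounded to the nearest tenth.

Num → 238 + 28 = 266
Eligible (known) → 238 + 28 + 192 + 146 + 32 = 636
e = 636 / (636 + 119) = 636 / 755 = 0.8424
Eligible share of unknowns → 0.8424 × 199 = 167.64
Base → 636 + 167.64 = 803.64
RR4 = 266 / 803.64 = 0.3310

33.1%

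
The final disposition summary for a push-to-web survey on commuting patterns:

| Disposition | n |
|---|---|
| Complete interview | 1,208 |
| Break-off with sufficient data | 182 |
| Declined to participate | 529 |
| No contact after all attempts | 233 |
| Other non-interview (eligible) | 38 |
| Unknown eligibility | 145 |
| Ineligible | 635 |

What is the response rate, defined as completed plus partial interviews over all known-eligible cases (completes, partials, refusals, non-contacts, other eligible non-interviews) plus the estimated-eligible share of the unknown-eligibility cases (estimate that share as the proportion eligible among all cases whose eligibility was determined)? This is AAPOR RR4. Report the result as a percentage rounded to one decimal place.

60.4%

Top = 1208 + 182 = 1390
Eligible (known) = 1208 + 182 + 529 + 233 + 38 = 2190
e = 2190 / (2190 + 635) = 2190 / 2825 = 0.7752
Estimated eligible among unknowns = 0.7752 × 145 = 112.40
Denom = 2190 + 112.40 = 2302.40
RR4 = 1390 / 2302.40 = 0.6037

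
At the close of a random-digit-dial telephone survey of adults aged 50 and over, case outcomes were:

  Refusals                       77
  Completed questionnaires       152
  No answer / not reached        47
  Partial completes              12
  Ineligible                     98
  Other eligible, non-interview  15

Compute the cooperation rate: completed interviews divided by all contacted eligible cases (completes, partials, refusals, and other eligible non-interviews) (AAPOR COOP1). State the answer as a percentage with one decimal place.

Num → 152
Denom → 152 + 12 + 77 + 15 = 256
COOP1 = 152 / 256 = 0.5938

59.4%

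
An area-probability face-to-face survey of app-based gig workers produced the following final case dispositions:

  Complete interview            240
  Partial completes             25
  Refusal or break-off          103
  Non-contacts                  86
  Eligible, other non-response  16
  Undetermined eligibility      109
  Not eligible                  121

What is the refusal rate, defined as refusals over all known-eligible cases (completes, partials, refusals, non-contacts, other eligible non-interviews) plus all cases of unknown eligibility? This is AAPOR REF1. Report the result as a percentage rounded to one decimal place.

17.8%

Top: 103
Denom: 240 + 25 + 103 + 86 + 16 + 109 = 579
REF1 = 103 / 579 = 0.1779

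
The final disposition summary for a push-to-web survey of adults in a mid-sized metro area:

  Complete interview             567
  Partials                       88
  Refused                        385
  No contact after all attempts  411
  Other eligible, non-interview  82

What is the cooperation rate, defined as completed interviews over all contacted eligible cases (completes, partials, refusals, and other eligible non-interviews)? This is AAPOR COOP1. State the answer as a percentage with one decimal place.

50.5%

Numerator: 567
Base: 567 + 88 + 385 + 82 = 1122
COOP1 = 567 / 1122 = 0.5053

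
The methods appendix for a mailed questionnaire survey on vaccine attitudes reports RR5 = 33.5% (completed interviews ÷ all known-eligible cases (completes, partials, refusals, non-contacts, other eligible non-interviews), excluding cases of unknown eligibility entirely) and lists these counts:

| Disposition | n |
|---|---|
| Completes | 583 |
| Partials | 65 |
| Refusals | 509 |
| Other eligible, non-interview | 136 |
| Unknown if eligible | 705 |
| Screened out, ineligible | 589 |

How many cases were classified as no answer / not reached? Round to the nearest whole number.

447

RR5 = 583 / D = 0.335
D = 583 / 0.335 = 1740.3
Rest of base = 1293
no answer / not reached = 1740.3 − 1293 ≈ 447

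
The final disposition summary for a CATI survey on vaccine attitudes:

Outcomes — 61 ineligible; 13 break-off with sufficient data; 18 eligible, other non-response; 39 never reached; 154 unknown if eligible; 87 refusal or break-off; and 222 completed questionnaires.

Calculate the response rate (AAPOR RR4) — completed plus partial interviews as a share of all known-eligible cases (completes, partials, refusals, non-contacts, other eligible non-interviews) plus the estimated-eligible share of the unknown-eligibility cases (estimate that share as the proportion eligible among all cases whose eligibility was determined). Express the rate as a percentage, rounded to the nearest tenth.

Numerator: 222 + 13 = 235
Eligible (known): 222 + 13 + 87 + 39 + 18 = 379
e = 379 / (379 + 61) = 379 / 440 = 0.8614
Eligible share of unknowns: 0.8614 × 154 = 132.66
Base: 379 + 132.66 = 511.66
RR4 = 235 / 511.66 = 0.4593

45.9%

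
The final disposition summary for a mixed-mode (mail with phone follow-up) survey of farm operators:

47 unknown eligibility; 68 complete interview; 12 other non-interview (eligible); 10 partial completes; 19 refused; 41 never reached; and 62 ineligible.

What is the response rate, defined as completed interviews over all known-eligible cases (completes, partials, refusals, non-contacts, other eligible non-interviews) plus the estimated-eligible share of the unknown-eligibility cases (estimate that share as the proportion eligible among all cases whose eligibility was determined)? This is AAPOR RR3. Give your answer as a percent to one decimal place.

37.1%

Num: 68
Eligible (known): 68 + 10 + 19 + 41 + 12 = 150
e = 150 / (150 + 62) = 150 / 212 = 0.7075
Eligible share of unknowns: 0.7075 × 47 = 33.25
Base: 150 + 33.25 = 183.25
RR3 = 68 / 183.25 = 0.3711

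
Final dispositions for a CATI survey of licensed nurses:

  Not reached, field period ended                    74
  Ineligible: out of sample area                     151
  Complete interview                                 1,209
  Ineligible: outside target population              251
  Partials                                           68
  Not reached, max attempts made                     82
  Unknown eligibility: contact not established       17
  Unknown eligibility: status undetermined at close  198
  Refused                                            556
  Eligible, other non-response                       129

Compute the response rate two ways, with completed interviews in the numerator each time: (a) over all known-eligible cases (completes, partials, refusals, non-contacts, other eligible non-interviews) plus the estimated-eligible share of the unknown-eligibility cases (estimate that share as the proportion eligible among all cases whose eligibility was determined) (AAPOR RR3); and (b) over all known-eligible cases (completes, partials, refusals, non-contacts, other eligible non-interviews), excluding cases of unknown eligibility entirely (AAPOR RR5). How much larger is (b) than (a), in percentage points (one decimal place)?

No contact after all attempts = 74 + 82 = 156
Eligibility not determined = 17 + 198 = 215
Ineligible = 251 + 151 = 402
Numerator = 1209
Determined eligible = 1209 + 68 + 556 + 156 + 129 = 2118
e = 2118 / (2118 + 402) = 2118 / 2520 = 0.8405
Estimated eligible among unknowns = 0.8405 × 215 = 180.71
Denominator = 2118 + 180.71 = 2298.71
RR3 = 1209 / 2298.71 = 0.5259
Denominator = 1209 + 68 + 556 + 156 + 129 = 2118
RR5 = 1209 / 2118 = 0.5708
Difference = 57.08 − 52.59 = 4.49 percentage points

4.5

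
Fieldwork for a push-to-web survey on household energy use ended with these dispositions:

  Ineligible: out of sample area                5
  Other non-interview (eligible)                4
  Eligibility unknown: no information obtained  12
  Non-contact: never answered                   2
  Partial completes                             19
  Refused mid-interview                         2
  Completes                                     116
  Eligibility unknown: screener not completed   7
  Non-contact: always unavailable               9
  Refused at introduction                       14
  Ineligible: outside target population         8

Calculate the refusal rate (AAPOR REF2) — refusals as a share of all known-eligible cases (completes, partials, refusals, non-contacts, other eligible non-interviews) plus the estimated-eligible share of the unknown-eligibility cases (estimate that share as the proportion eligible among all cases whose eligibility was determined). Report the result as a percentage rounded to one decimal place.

Declined to participate = 14 + 2 = 16
No answer / not reached = 2 + 9 = 11
Unknown if eligible = 7 + 12 = 19
Screened out, ineligible = 8 + 5 = 13
Numerator: 16
Eligible (known): 116 + 19 + 16 + 11 + 4 = 166
e = 166 / (166 + 13) = 166 / 179 = 0.9274
e × U: 0.9274 × 19 = 17.62
Denom: 166 + 17.62 = 183.62
REF2 = 16 / 183.62 = 0.0871

8.7%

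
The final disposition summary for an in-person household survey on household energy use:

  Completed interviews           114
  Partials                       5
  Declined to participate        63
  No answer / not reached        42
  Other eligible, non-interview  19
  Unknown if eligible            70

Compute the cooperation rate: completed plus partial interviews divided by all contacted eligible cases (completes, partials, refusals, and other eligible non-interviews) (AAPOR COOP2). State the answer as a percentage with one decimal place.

59.2%

Num: 114 + 5 = 119
Denominator: 114 + 5 + 63 + 19 = 201
COOP2 = 119 / 201 = 0.5920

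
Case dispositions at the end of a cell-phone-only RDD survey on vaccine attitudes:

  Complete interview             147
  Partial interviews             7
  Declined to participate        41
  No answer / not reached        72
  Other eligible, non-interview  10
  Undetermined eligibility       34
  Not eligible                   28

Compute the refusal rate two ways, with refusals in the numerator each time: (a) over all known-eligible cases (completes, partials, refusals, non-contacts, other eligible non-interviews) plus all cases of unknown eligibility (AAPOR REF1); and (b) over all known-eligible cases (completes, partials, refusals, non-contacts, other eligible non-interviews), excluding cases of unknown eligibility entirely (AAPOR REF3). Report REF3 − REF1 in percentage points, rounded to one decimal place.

Numerator: 41
Base: 147 + 7 + 41 + 72 + 10 + 34 = 311
REF1 = 41 / 311 = 0.1318
Base: 147 + 7 + 41 + 72 + 10 = 277
REF3 = 41 / 277 = 0.1480
Difference = 14.80 − 13.18 = 1.62 percentage points

1.6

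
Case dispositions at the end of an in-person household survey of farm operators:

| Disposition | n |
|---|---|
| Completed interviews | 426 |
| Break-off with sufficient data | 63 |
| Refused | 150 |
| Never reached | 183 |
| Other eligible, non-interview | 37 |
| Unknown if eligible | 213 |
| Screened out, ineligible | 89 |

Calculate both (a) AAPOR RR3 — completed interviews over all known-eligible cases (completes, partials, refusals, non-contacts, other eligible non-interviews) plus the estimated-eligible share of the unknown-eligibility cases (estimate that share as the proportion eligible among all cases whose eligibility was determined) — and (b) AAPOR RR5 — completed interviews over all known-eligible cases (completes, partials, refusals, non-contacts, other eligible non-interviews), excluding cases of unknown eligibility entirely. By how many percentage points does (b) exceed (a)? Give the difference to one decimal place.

Numerator = 426
Determined eligible = 426 + 63 + 150 + 183 + 37 = 859
e = 859 / (859 + 89) = 859 / 948 = 0.9061
Estimated eligible among unknowns = 0.9061 × 213 = 193.00
Base = 859 + 193.00 = 1052.00
RR3 = 426 / 1052.00 = 0.4049
Base = 426 + 63 + 150 + 183 + 37 = 859
RR5 = 426 / 859 = 0.4959
Difference = 49.59 − 40.49 = 9.10 percentage points

9.1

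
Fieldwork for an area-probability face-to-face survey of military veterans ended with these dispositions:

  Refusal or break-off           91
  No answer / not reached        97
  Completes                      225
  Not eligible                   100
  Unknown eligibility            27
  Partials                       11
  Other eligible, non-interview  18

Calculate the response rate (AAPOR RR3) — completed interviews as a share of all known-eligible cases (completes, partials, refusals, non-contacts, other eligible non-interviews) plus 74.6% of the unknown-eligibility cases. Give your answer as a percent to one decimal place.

Top = 225
Known eligible = 225 + 11 + 91 + 97 + 18 = 442
Eligible share of unknowns = 0.7460 × 27 = 20.14
Base = 442 + 20.14 = 462.14
RR3 = 225 / 462.14 = 0.4869

48.7%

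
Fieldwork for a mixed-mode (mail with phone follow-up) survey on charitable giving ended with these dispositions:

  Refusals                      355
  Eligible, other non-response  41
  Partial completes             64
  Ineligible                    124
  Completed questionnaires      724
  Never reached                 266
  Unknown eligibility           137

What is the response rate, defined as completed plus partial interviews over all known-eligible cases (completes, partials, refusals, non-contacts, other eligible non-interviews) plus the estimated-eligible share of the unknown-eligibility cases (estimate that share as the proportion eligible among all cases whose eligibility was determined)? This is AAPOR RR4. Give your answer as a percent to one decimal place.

Num: 724 + 64 = 788
Determined eligible: 724 + 64 + 355 + 266 + 41 = 1450
e = 1450 / (1450 + 124) = 1450 / 1574 = 0.9212
Eligible share of unknowns: 0.9212 × 137 = 126.20
Denominator: 1450 + 126.20 = 1576.20
RR4 = 788 / 1576.20 = 0.4999

50.0%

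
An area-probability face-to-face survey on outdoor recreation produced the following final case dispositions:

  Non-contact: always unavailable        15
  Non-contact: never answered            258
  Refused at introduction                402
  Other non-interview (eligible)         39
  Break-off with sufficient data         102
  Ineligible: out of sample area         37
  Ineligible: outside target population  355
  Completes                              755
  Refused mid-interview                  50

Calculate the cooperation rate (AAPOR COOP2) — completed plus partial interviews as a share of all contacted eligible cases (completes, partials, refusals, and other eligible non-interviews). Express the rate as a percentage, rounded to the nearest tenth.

Refusal or break-off = 402 + 50 = 452
Never reached = 258 + 15 = 273
Out of scope = 355 + 37 = 392
Num: 755 + 102 = 857
Base: 755 + 102 + 452 + 39 = 1348
COOP2 = 857 / 1348 = 0.6358

63.6%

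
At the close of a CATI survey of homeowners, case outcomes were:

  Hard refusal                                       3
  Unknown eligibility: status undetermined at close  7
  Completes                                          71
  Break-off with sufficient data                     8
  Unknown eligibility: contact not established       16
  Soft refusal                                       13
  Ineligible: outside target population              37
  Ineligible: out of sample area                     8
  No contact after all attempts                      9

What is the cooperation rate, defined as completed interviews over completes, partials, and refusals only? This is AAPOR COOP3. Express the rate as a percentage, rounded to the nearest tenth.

74.7%

Declined to participate = 3 + 13 = 16
Eligibility not determined = 16 + 7 = 23
Screened out, ineligible = 37 + 8 = 45
Numerator: 71
Base: 71 + 8 + 16 = 95
COOP3 = 71 / 95 = 0.7474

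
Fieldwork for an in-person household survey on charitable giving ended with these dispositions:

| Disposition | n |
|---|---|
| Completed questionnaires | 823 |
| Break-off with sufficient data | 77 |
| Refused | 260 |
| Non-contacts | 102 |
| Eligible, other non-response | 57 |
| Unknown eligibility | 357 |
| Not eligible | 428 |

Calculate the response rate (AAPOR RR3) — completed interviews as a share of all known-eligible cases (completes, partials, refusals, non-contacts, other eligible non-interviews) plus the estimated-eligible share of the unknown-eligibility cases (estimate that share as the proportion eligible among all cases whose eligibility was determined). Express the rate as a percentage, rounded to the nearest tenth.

Num: 823
Determined eligible: 823 + 77 + 260 + 102 + 57 = 1319
e = 1319 / (1319 + 428) = 1319 / 1747 = 0.7550
Eligible share of unknowns: 0.7550 × 357 = 269.54
Denominator: 1319 + 269.54 = 1588.54
RR3 = 823 / 1588.54 = 0.5181

51.8%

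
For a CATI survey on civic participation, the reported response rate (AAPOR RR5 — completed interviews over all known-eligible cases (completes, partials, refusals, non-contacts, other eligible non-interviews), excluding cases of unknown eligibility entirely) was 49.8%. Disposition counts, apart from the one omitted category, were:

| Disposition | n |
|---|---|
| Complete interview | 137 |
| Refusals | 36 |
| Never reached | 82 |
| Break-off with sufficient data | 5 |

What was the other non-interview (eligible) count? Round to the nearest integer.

RR5 = 137 / D = 0.498
D = 137 / 0.498 = 275.1
Remaining denominator categories sum to 260
other non-interview (eligible) = 275.1 − 260 ≈ 15

15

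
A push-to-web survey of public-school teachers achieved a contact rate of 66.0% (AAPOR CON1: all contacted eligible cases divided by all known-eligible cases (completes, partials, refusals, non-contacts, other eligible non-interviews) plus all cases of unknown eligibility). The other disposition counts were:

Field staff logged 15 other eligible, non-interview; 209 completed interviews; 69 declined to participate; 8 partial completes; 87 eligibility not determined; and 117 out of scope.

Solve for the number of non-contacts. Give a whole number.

68

Top: 209 + 8 + 69 + 15 = 301
CON1 = 301 / D = 0.660
D = 301 / 0.660 = 456.1
Rest of base = 388
non-contacts = 456.1 − 388 ≈ 68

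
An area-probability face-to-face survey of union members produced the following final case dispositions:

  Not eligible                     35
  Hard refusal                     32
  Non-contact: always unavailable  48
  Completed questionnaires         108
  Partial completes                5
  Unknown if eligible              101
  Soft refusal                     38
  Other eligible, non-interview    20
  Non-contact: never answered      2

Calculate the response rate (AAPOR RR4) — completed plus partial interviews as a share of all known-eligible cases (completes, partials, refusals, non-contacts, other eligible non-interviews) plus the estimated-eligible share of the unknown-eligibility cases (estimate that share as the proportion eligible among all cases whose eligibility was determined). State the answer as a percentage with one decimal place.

Refusals = 32 + 38 = 70
No contact after all attempts = 2 + 48 = 50
Num → 108 + 5 = 113
Known eligible → 108 + 5 + 70 + 50 + 20 = 253
e = 253 / (253 + 35) = 253 / 288 = 0.8785
Eligible share of unknowns → 0.8785 × 101 = 88.73
Denominator → 253 + 88.73 = 341.73
RR4 = 113 / 341.73 = 0.3307

33.1%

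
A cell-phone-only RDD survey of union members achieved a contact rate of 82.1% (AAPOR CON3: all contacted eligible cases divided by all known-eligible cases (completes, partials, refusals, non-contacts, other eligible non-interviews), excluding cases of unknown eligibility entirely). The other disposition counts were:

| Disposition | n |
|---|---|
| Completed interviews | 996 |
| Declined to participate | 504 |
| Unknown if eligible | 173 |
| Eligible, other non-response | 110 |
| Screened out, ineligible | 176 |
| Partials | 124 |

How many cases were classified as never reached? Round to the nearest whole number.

Num → 996 + 124 + 504 + 110 = 1734
CON3 = 1734 / D = 0.821
D = 1734 / 0.821 = 2112.1
Other denominator terms total 1734
never reached = 2112.1 − 1734 ≈ 378

378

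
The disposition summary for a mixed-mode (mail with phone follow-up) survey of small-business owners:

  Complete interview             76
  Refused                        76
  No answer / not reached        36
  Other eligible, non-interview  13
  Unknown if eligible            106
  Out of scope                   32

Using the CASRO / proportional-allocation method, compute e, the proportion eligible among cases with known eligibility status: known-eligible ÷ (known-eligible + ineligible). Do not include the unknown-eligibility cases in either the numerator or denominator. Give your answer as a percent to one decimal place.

86.3%

Determined eligible → 76 + 76 + 36 + 13 = 201
e = 201 / (201 + 32) = 201 / 233 = 0.8627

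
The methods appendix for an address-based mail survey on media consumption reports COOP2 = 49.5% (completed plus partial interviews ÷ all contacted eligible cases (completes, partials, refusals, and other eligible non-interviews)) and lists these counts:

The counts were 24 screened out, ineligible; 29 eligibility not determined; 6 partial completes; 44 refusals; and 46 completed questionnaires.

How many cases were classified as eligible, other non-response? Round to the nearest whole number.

9

Numerator: 46 + 6 = 52
COOP2 = 52 / D = 0.495
D = 52 / 0.495 = 105.1
Other denominator terms total 96
eligible, other non-response = 105.1 − 96 ≈ 9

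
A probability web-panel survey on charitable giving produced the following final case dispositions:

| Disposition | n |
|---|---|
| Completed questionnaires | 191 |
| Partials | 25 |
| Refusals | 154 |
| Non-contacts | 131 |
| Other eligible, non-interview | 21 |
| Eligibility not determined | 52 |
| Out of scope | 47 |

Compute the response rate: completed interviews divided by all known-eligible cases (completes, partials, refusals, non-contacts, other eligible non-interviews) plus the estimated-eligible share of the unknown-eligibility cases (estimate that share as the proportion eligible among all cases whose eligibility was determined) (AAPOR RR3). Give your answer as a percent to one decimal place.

Num → 191
Known eligible → 191 + 25 + 154 + 131 + 21 = 522
e = 522 / (522 + 47) = 522 / 569 = 0.9174
Estimated eligible among unknowns → 0.9174 × 52 = 47.70
Denominator → 522 + 47.70 = 569.70
RR3 = 191 / 569.70 = 0.3353

33.5%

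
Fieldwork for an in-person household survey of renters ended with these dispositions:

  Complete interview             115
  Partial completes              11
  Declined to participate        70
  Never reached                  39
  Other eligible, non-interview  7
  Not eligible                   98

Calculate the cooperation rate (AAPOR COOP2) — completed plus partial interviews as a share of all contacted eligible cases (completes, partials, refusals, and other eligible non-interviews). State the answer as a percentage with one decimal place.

62.1%

Numerator = 115 + 11 = 126
Denom = 115 + 11 + 70 + 7 = 203
COOP2 = 126 / 203 = 0.6207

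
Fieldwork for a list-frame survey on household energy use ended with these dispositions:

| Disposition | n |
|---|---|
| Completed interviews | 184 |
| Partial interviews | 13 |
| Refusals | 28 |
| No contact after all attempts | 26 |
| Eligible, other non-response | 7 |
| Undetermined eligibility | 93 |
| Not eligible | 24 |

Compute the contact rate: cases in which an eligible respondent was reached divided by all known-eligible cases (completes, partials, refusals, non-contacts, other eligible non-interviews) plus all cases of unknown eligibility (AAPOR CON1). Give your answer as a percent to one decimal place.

Top → 184 + 13 + 28 + 7 = 232
Denom → 184 + 13 + 28 + 26 + 7 + 93 = 351
CON1 = 232 / 351 = 0.6610

66.1%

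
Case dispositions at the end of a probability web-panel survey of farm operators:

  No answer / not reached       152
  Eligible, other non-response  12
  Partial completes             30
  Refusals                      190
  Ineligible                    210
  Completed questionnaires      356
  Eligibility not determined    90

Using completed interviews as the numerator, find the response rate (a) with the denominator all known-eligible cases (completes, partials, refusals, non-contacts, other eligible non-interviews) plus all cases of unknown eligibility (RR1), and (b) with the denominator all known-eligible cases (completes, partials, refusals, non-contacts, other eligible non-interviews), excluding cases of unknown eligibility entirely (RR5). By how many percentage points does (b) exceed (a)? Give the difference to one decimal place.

Numerator → 356
Base → 356 + 30 + 190 + 152 + 12 + 90 = 830
RR1 = 356 / 830 = 0.4289
Base → 356 + 30 + 190 + 152 + 12 = 740
RR5 = 356 / 740 = 0.4811
Difference = 48.11 − 42.89 = 5.22 percentage points

5.2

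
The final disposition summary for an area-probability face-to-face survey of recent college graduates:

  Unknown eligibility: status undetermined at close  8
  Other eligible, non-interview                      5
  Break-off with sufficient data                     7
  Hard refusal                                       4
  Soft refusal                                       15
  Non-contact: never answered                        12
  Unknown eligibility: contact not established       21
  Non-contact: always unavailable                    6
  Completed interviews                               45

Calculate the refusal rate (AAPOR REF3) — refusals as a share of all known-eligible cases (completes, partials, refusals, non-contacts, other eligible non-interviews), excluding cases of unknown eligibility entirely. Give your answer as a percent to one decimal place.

Declined to participate = 4 + 15 = 19
No answer / not reached = 12 + 6 = 18
Unknown if eligible = 21 + 8 = 29
Numerator → 19
Base → 45 + 7 + 19 + 18 + 5 = 94
REF3 = 19 / 94 = 0.2021

20.2%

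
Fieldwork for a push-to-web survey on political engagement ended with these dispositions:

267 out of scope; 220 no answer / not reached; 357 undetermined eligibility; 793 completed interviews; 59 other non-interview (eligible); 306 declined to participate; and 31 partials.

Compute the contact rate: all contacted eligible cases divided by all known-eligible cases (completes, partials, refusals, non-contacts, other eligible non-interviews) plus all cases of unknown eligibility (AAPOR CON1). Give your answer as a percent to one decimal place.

Num: 793 + 31 + 306 + 59 = 1189
Base: 793 + 31 + 306 + 220 + 59 + 357 = 1766
CON1 = 1189 / 1766 = 0.6733

67.3%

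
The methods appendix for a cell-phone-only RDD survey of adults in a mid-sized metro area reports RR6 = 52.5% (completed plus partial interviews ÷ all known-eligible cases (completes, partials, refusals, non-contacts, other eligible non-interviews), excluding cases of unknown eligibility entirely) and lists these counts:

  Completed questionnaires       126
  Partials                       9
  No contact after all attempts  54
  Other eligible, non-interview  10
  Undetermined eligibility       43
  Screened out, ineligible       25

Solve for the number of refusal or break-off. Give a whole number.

58

Numerator = 126 + 9 = 135
RR6 = 135 / D = 0.525
D = 135 / 0.525 = 257.1
Other denominator terms total 199
refusal or break-off = 257.1 − 199 ≈ 58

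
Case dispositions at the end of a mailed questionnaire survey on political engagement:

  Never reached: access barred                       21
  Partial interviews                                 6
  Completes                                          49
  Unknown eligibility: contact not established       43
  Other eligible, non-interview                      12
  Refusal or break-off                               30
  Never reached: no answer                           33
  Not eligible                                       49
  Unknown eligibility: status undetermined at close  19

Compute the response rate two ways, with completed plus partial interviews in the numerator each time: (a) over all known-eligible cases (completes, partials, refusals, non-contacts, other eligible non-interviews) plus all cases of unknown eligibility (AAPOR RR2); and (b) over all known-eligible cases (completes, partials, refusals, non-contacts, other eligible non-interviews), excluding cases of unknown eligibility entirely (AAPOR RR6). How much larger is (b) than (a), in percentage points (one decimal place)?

10.6

Non-contacts = 33 + 21 = 54
Undetermined eligibility = 43 + 19 = 62
Num: 49 + 6 = 55
Base: 49 + 6 + 30 + 54 + 12 + 62 = 213
RR2 = 55 / 213 = 0.2582
Base: 49 + 6 + 30 + 54 + 12 = 151
RR6 = 55 / 151 = 0.3642
Difference = 36.42 − 25.82 = 10.60 percentage points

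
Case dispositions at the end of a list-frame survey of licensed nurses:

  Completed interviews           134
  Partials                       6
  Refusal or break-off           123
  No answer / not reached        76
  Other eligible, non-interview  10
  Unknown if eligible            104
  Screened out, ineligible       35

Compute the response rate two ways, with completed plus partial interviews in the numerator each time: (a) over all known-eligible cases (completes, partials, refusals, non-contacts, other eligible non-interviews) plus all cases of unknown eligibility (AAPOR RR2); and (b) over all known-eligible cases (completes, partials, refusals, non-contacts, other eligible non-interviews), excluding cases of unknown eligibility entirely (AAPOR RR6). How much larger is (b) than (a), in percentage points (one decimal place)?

9.2

Numerator = 134 + 6 = 140
Base = 134 + 6 + 123 + 76 + 10 + 104 = 453
RR2 = 140 / 453 = 0.3091
Base = 134 + 6 + 123 + 76 + 10 = 349
RR6 = 140 / 349 = 0.4011
Difference = 40.11 − 30.91 = 9.20 percentage points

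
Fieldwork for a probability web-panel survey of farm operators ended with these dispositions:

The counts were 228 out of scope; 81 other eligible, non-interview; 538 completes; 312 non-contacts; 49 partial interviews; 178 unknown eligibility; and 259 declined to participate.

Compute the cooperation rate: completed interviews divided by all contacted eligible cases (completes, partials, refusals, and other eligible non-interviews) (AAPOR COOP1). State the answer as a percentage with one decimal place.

58.0%

Top → 538
Base → 538 + 49 + 259 + 81 = 927
COOP1 = 538 / 927 = 0.5804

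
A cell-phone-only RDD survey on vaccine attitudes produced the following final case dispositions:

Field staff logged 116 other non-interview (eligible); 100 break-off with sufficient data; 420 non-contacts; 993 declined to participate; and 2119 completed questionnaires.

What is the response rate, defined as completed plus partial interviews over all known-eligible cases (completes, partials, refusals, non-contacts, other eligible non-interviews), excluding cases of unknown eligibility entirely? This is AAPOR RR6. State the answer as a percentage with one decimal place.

Num = 2119 + 100 = 2219
Denom = 2119 + 100 + 993 + 420 + 116 = 3748
RR6 = 2219 / 3748 = 0.5920

59.2%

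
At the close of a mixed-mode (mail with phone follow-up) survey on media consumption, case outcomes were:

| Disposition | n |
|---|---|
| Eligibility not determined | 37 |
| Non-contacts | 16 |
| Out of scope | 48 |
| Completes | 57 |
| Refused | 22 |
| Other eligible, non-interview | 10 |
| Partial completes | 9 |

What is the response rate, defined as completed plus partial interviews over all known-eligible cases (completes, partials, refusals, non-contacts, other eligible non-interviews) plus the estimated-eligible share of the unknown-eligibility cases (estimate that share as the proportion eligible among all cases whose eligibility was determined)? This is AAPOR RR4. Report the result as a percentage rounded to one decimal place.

47.1%

Numerator: 57 + 9 = 66
Eligible (known): 57 + 9 + 22 + 16 + 10 = 114
e = 114 / (114 + 48) = 114 / 162 = 0.7037
Estimated eligible among unknowns: 0.7037 × 37 = 26.04
Base: 114 + 26.04 = 140.04
RR4 = 66 / 140.04 = 0.4713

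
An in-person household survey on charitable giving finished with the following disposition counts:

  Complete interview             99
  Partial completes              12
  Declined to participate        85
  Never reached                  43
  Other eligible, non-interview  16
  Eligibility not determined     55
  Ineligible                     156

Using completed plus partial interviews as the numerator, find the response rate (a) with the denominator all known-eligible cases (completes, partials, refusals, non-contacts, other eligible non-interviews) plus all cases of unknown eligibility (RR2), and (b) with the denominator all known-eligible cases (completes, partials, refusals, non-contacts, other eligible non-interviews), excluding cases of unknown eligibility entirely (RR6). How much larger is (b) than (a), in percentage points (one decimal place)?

7.7

Numerator → 99 + 12 = 111
Base → 99 + 12 + 85 + 43 + 16 + 55 = 310
RR2 = 111 / 310 = 0.3581
Base → 99 + 12 + 85 + 43 + 16 = 255
RR6 = 111 / 255 = 0.4353
Difference = 43.53 − 35.81 = 7.72 percentage points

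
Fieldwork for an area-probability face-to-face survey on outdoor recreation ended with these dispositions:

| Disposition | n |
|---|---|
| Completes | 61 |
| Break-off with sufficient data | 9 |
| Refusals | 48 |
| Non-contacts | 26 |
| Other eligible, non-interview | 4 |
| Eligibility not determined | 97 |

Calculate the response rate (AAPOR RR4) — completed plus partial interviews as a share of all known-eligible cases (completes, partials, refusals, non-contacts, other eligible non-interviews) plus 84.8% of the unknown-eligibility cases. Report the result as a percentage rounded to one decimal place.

Top: 61 + 9 = 70
Determined eligible: 61 + 9 + 48 + 26 + 4 = 148
e × U: 0.8480 × 97 = 82.26
Denominator: 148 + 82.26 = 230.26
RR4 = 70 / 230.26 = 0.3040

30.4%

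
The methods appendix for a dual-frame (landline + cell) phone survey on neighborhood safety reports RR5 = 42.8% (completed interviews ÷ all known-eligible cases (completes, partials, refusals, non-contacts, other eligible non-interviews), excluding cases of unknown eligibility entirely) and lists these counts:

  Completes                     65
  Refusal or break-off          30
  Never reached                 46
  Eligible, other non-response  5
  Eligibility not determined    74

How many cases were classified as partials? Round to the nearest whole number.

RR5 = 65 / D = 0.428
D = 65 / 0.428 = 151.9
Rest of base = 146
partials = 151.9 − 146 ≈ 6

6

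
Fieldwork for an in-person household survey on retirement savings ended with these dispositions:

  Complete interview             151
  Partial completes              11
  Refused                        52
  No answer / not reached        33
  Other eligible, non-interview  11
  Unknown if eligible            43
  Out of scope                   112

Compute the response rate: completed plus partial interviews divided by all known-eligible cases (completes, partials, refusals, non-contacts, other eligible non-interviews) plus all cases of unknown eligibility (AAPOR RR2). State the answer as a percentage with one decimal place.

Numerator → 151 + 11 = 162
Denominator → 151 + 11 + 52 + 33 + 11 + 43 = 301
RR2 = 162 / 301 = 0.5382

53.8%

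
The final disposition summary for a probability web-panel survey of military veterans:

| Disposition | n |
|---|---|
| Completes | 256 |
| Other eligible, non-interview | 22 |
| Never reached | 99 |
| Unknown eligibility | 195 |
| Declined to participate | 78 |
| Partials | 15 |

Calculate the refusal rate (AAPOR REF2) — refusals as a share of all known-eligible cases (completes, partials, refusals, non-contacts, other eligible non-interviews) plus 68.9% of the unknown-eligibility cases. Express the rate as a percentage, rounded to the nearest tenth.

Num: 78
Eligible (known): 256 + 15 + 78 + 99 + 22 = 470
e × U: 0.6890 × 195 = 134.35
Denom: 470 + 134.35 = 604.35
REF2 = 78 / 604.35 = 0.1291

12.9%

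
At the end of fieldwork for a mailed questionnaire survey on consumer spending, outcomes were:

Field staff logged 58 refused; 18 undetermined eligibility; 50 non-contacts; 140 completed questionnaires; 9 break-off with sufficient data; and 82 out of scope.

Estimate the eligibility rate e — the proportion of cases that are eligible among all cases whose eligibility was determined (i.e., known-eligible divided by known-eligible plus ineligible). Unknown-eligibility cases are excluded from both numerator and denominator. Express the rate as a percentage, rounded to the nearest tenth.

75.8%

Eligible (known) = 140 + 9 + 58 + 50 = 257
e = 257 / (257 + 82) = 257 / 339 = 0.7581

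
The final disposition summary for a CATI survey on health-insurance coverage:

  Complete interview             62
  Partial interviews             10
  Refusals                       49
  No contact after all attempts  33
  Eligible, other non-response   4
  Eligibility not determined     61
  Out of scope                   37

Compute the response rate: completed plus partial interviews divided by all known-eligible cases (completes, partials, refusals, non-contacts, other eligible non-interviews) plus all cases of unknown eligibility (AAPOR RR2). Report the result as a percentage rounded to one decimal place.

32.9%

Num → 62 + 10 = 72
Denom → 62 + 10 + 49 + 33 + 4 + 61 = 219
RR2 = 72 / 219 = 0.3288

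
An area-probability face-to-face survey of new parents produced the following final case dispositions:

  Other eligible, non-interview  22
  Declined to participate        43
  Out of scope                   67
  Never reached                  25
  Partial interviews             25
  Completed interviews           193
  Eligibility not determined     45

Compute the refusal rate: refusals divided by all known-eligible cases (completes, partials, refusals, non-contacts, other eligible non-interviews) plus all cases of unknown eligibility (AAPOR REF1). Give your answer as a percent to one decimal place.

12.2%

Num → 43
Denominator → 193 + 25 + 43 + 25 + 22 + 45 = 353
REF1 = 43 / 353 = 0.1218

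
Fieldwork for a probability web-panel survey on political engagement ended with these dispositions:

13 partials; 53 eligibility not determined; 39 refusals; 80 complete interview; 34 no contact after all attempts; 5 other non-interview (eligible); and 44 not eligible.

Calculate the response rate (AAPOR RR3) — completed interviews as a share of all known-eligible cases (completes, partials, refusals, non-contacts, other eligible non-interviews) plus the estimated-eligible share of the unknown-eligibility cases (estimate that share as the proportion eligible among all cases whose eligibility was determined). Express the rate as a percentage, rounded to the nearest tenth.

37.5%

Numerator → 80
Determined eligible → 80 + 13 + 39 + 34 + 5 = 171
e = 171 / (171 + 44) = 171 / 215 = 0.7953
Estimated eligible among unknowns → 0.7953 × 53 = 42.15
Denominator → 171 + 42.15 = 213.15
RR3 = 80 / 213.15 = 0.3753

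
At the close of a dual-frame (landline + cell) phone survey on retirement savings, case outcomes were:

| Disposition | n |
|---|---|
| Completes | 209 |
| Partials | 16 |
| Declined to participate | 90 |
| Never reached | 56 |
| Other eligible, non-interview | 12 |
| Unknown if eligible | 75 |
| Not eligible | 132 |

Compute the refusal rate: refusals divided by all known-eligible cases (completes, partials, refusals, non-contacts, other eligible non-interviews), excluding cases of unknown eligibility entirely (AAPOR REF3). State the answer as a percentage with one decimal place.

23.5%

Top: 90
Denominator: 209 + 16 + 90 + 56 + 12 = 383
REF3 = 90 / 383 = 0.2350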